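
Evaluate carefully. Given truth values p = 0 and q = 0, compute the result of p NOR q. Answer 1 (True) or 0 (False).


p = 0, q = 0
Operation: p NOR q
Evaluate: 0 NOR 0 = 1

1


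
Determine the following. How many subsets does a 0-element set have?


The power set of a set with n elements has 2^n elements.
|P(S)| = 2^0 = 1

1


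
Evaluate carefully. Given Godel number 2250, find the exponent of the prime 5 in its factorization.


Factorize 2250 by dividing by 5 repeatedly.
Division steps: 5 divides 2250 exactly 3 time(s).
Exponent of 5 = 3

3


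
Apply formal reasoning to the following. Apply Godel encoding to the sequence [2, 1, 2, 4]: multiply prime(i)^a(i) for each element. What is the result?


Encode each element as an exponent of the corresponding prime:
  2^2 = 4
  3^1 = 3
  5^2 = 25
  7^4 = 2401
Product = 4 * 3 * 25 * 2401 = 720300

720300


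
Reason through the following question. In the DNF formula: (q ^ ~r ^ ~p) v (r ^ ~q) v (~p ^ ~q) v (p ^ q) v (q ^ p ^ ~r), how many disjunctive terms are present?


A DNF formula is a disjunction of terms (conjunctions).
Terms are separated by v.
Counting the disjuncts: 5 terms.

5


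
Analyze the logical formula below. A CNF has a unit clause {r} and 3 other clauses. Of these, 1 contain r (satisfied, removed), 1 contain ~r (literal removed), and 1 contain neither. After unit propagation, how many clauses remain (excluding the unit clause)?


Satisfied (removed): 1
Shortened (remain): 1
Unchanged (remain): 1
Remaining = 1 + 1 = 2

2


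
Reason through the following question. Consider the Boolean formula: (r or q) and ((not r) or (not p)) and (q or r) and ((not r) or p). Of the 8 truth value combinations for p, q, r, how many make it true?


Evaluate all 8 assignments for p, q, r:
p=0, q=0, r=0: 0
p=0, q=0, r=1: 0
p=0, q=1, r=0: 1
p=0, q=1, r=1: 0
p=1, q=0, r=0: 0
p=1, q=0, r=1: 0
p=1, q=1, r=0: 1
p=1, q=1, r=1: 0
Satisfying count = 2

2


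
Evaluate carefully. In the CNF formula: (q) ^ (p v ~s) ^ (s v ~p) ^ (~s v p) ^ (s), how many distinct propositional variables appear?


Identify each variable that appears in the formula.
Variables found: p, q, s
Count = 3

3


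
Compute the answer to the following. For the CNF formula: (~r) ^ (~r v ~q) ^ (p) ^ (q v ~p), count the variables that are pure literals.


Check each variable for pure literal status:
p: mixed (not pure)
q: mixed (not pure)
r: pure negative
Pure literal count = 1

1


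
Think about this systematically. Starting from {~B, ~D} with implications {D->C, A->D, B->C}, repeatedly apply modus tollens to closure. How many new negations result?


Initial negated facts: {~B, ~D}
Apply modus tollens to closure:
  ~D and A->D  =>  ~A
Final negated: {~A, ~B, ~D}
New negations: {~A}
Count = 1

1


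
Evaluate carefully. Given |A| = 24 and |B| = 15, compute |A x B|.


The Cartesian product A x B contains all ordered pairs (a, b).
|A x B| = |A| * |B| = 24 * 15 = 360

360


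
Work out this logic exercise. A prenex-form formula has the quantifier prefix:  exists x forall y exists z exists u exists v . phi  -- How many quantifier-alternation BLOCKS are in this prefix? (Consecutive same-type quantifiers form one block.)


Quantifier-type sequence: E A E E E  (A=forall, E=exists)
Group into maximal same-type runs:
  Ex1 | Ax1 | Ex3
Number of blocks = 3

3


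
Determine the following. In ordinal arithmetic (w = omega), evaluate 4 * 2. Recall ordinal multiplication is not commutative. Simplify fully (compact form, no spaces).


Compute 4 * 2.
Ordinal * is associative and left-distributive over +, but NOT commutative; for finite n>1, n*w = w but w*n stays w*n.
Both finite; ordinal * agrees with natural *: 4 * 2 = 8.
Result = 8

8


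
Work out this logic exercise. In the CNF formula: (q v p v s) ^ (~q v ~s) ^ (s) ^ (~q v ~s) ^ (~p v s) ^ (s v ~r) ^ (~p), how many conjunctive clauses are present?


A CNF formula is a conjunction of clauses.
Clauses are separated by ^.
Counting the conjuncts: 7 clauses.

7


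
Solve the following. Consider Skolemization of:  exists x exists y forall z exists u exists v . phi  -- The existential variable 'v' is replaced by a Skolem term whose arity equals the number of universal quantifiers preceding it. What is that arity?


Quantifier prefix: exists x exists y forall z exists u exists v
'v' is existentially quantified at position 5.
Universal variables preceding it: z
Skolem function arity = 1

1


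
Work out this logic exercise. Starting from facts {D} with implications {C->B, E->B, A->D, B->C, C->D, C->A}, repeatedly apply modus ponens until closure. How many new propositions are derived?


Initial facts: {D}
Apply modus ponens to closure:
  (no implication fires)
Final known: {D}
New propositions: {(none)}
Count = 0

0


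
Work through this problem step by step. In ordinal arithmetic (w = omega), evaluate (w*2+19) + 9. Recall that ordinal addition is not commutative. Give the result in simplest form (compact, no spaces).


Compute (w*2+19) + 9.
Ordinal + is associative but NOT commutative; for finite n>0, n + w = w but w + n stays w+n.
By associativity: (w*2+19) + 9 = w*2 + (19+9) = w*2+28.
Result = w*2+28

w*2+28


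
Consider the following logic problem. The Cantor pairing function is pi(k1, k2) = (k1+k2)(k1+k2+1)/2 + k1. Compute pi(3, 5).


k1 + k2 = 8
(k1+k2)(k1+k2+1)/2 = 8 * 9 / 2 = 36
pi = 36 + 3 = 39

39


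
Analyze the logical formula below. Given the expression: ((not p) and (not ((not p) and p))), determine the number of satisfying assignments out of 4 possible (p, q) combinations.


Check all 4 assignments:
p=0, q=0: 1
p=0, q=1: 1
p=1, q=0: 0
p=1, q=1: 0
Count of True = 2

2


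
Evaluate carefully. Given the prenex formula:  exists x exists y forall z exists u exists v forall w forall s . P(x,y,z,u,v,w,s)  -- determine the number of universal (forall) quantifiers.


Quantifier prefix: exists x exists y forall z exists u exists v forall w forall s
Mark each quantifier type:
  E E U E E U U
Universal count = 3, Existential count = 4
Asked for universal (forall) quantifiers: 3

3


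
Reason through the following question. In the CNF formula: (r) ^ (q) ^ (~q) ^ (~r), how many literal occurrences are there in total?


Counting literals in each clause:
Clause 1: 1 literal(s)
Clause 2: 1 literal(s)
Clause 3: 1 literal(s)
Clause 4: 1 literal(s)
Total = 4

4


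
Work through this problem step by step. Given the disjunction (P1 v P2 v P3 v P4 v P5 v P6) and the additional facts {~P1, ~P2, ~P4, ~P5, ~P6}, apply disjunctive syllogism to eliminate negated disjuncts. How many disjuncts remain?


Original disjuncts (6): P1, P2, P3, P4, P5, P6
Negated (eliminate): ~P1, ~P2, ~P4, ~P5, ~P6
Remaining disjuncts: P3
Count = 6 - 5 = 1

1


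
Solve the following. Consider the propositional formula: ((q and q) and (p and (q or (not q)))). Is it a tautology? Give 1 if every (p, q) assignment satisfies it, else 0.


Check all 4 assignments:
p=0, q=0: 0
p=0, q=1: 0
p=1, q=0: 0
p=1, q=1: 1
Satisfying count = 1/4.
Tautology iff count = 4: no.

0


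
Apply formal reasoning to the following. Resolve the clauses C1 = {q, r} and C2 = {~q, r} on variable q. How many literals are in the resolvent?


Remove q from C1 and ~q from C2.
C1 remainder: {r}
C2 remainder: {r}
Union (resolvent): {r}
Resolvent has 1 literal(s).

1


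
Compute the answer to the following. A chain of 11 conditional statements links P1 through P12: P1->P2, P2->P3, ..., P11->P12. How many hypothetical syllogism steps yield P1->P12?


With 11 implications in a chain connecting 12 propositions:
P1->P2, P2->P3, ..., P11->P12
Steps needed = (number of implications) - 1 = 11 - 1 = 10

10


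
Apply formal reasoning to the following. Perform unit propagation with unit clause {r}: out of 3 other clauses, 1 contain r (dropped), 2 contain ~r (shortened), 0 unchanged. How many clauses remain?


Satisfied (removed): 1
Shortened (remain): 2
Unchanged (remain): 0
Remaining = 2 + 0 = 2

2


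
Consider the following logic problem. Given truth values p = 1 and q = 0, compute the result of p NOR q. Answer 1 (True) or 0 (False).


p = 1, q = 0
Operation: p NOR q
Evaluate: 1 NOR 0 = 0

0


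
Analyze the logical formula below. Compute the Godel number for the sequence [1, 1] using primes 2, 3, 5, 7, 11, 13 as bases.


Encode each element as an exponent of the corresponding prime:
  2^1 = 2
  3^1 = 3
Product = 2 * 3 = 6

6


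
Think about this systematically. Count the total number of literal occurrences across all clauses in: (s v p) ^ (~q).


Counting literals in each clause:
Clause 1: 2 literal(s)
Clause 2: 1 literal(s)
Total = 3

3


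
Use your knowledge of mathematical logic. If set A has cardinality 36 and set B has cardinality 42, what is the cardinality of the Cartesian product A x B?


The Cartesian product A x B contains all ordered pairs (a, b).
|A x B| = |A| * |B| = 36 * 42 = 1512

1512


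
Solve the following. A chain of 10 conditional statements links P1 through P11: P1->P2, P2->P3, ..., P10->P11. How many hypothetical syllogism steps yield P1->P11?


With 10 implications in a chain connecting 11 propositions:
P1->P2, P2->P3, ..., P10->P11
Steps needed = (number of implications) - 1 = 10 - 1 = 9

9


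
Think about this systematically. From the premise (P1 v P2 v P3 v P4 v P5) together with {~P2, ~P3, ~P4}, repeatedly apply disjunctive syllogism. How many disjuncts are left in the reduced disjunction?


Original disjuncts (5): P1, P2, P3, P4, P5
Negated (eliminate): ~P2, ~P3, ~P4
Remaining disjuncts: P1, P5
Count = 5 - 3 = 2

2


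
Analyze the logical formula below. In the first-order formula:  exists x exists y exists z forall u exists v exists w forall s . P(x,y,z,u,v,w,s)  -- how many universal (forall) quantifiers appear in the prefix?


Quantifier prefix: exists x exists y exists z forall u exists v exists w forall s
Mark each quantifier type:
  E E E U E E U
Universal count = 2, Existential count = 5
Asked for universal (forall) quantifiers: 2

2


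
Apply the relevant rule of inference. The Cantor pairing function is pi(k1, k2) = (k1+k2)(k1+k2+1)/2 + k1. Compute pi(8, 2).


k1 + k2 = 10
(k1+k2)(k1+k2+1)/2 = 10 * 11 / 2 = 55
pi = 55 + 8 = 63

63


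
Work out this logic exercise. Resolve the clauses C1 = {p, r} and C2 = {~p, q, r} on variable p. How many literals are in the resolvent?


Remove p from C1 and ~p from C2.
C1 remainder: {r}
C2 remainder: {q, r}
Union (resolvent): {q, r}
Resolvent has 2 literal(s).

2


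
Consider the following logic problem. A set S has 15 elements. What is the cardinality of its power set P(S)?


The power set of a set with n elements has 2^n elements.
|P(S)| = 2^15 = 32768

32768


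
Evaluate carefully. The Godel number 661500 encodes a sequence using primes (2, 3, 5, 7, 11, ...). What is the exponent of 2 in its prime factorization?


Factorize 661500 by dividing by 2 repeatedly.
Division steps: 2 divides 661500 exactly 2 time(s).
Exponent of 2 = 2

2


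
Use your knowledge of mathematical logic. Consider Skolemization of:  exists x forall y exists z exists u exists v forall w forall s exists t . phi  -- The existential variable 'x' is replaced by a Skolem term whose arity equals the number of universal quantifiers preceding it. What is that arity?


Quantifier prefix: exists x forall y exists z exists u exists v forall w forall s exists t
'x' is existentially quantified at position 1.
No universal quantifiers precede it.
Skolem function arity = 0 (a Skolem constant)

0


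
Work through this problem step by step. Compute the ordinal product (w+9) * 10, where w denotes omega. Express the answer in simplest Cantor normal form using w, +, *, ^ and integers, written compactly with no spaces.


Compute (w+9) * 10.
Ordinal * is associative and left-distributive over +, but NOT commutative; for finite n>1, n*w = w but w*n stays w*n.
(w+9) * 10 = (w+9) repeated 10 times. Each intermediate +9 is absorbed by the following w; only the last survives: w*10+9.
Result = w*10+9

w*10+9


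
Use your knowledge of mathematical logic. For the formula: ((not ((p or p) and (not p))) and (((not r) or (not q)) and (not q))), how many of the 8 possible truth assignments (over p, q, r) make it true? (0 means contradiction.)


Check all 8 assignments:
p=0, q=0, r=0: 1
p=0, q=0, r=1: 1
p=0, q=1, r=0: 0
p=0, q=1, r=1: 0
p=1, q=0, r=0: 1
p=1, q=0, r=1: 1
p=1, q=1, r=0: 0
p=1, q=1, r=1: 0
Count of True = 4

4


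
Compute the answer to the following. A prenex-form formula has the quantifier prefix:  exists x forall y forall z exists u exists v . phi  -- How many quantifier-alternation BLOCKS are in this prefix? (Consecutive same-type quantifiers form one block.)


Quantifier-type sequence: E A A E E  (A=forall, E=exists)
Group into maximal same-type runs:
  Ex1 | Ax2 | Ex2
Number of blocks = 3

3


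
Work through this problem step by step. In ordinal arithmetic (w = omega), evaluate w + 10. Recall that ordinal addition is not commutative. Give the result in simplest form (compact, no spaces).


Compute w + 10.
Ordinal + is associative but NOT commutative; for finite n>0, n + w = w but w + n stays w+n.
w + 10 is already in normal form (a successor ordinal beyond w).
Result = w+10

w+10


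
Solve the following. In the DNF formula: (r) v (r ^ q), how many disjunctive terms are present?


A DNF formula is a disjunction of terms (conjunctions).
Terms are separated by v.
Counting the disjuncts: 2 terms.

2


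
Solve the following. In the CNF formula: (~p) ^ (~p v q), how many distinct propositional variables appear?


Identify each variable that appears in the formula.
Variables found: p, q
Count = 2

2


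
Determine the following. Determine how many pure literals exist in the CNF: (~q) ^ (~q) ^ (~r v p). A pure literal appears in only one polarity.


Check each variable for pure literal status:
p: pure positive
q: pure negative
r: pure negative
Pure literal count = 3

3


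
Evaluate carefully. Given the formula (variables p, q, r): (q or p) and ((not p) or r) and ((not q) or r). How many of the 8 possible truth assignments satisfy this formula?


Evaluate all 8 assignments for p, q, r:
p=0, q=0, r=0: 0
p=0, q=0, r=1: 0
p=0, q=1, r=0: 0
p=0, q=1, r=1: 1
p=1, q=0, r=0: 0
p=1, q=0, r=1: 1
p=1, q=1, r=0: 0
p=1, q=1, r=1: 1
Satisfying count = 3

3


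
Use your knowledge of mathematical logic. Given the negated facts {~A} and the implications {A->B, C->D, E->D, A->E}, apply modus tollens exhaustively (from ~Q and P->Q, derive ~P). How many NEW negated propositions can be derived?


Initial negated facts: {~A}
Apply modus tollens to closure:
  (no implication fires)
Final negated: {~A}
New negations: {(none)}
Count = 0

0


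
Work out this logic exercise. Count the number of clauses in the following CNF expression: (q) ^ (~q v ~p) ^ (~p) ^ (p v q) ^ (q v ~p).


A CNF formula is a conjunction of clauses.
Clauses are separated by ^.
Counting the conjuncts: 5 clauses.

5


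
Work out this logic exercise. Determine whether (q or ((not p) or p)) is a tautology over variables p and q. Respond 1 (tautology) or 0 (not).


Check all 4 assignments:
p=0, q=0: 1
p=0, q=1: 1
p=1, q=0: 1
p=1, q=1: 1
Satisfying count = 4/4.
Tautology iff count = 4: yes.

1


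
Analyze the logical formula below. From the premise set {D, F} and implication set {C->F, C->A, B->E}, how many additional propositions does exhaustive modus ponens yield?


Initial facts: {D, F}
Apply modus ponens to closure:
  (no implication fires)
Final known: {D, F}
New propositions: {(none)}
Count = 0

0


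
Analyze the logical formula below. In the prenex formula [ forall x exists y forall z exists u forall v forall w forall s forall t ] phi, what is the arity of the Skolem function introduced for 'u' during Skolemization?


Quantifier prefix: forall x exists y forall z exists u forall v forall w forall s forall t
'u' is existentially quantified at position 4.
Universal variables preceding it: x, z
Skolem function arity = 2

2


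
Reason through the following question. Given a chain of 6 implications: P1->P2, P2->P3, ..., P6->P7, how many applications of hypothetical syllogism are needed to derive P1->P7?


With 6 implications in a chain connecting 7 propositions:
P1->P2, P2->P3, ..., P6->P7
Steps needed = (number of implications) - 1 = 6 - 1 = 5

5


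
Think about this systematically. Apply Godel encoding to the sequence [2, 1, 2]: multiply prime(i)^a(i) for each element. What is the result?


Encode each element as an exponent of the corresponding prime:
  2^2 = 4
  3^1 = 3
  5^2 = 25
Product = 4 * 3 * 25 = 300

300


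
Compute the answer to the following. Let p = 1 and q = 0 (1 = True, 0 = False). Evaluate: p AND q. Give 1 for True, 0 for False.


p = 1, q = 0
Operation: p AND q
Evaluate: 1 AND 0 = 0

0


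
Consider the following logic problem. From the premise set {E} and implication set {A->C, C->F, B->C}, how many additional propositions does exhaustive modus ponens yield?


Initial facts: {E}
Apply modus ponens to closure:
  (no implication fires)
Final known: {E}
New propositions: {(none)}
Count = 0

0


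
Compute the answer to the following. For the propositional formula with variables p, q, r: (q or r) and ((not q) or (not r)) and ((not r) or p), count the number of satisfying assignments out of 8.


Evaluate all 8 assignments for p, q, r:
p=0, q=0, r=0: 0
p=0, q=0, r=1: 0
p=0, q=1, r=0: 1
p=0, q=1, r=1: 0
p=1, q=0, r=0: 0
p=1, q=0, r=1: 1
p=1, q=1, r=0: 1
p=1, q=1, r=1: 0
Satisfying count = 3

3


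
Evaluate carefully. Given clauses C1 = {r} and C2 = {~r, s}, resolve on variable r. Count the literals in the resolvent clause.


Remove r from C1 and ~r from C2.
C1 remainder: {}
C2 remainder: {s}
Union (resolvent): {s}
Resolvent has 1 literal(s).

1


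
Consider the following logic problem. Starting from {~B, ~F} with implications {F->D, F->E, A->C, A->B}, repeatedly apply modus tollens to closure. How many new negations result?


Initial negated facts: {~B, ~F}
Apply modus tollens to closure:
  ~B and A->B  =>  ~A
Final negated: {~A, ~B, ~F}
New negations: {~A}
Count = 1

1


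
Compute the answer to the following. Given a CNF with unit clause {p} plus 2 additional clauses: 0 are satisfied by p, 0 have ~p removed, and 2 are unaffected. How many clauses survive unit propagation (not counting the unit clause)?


Satisfied (removed): 0
Shortened (remain): 0
Unchanged (remain): 2
Remaining = 0 + 2 = 2

2


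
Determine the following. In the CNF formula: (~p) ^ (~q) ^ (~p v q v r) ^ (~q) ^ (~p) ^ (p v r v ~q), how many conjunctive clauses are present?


A CNF formula is a conjunction of clauses.
Clauses are separated by ^.
Counting the conjuncts: 6 clauses.

6


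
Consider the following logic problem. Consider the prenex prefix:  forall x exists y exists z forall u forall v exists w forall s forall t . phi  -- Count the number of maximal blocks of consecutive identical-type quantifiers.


Quantifier-type sequence: A E E A A E A A  (A=forall, E=exists)
Group into maximal same-type runs:
  Ax1 | Ex2 | Ax2 | Ex1 | Ax2
Number of blocks = 5

5


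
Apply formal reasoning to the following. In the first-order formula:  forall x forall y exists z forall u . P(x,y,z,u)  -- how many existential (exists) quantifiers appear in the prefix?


Quantifier prefix: forall x forall y exists z forall u
Mark each quantifier type:
  U U E U
Universal count = 3, Existential count = 1
Asked for existential (exists) quantifiers: 1

1


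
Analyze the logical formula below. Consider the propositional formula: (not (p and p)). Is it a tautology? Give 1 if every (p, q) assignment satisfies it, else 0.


Check all 4 assignments:
p=0, q=0: 1
p=0, q=1: 1
p=1, q=0: 0
p=1, q=1: 0
Satisfying count = 2/4.
Tautology iff count = 4: no.

0


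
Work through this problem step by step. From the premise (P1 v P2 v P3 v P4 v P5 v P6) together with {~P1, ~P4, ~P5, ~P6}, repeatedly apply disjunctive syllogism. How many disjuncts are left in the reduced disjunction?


Original disjuncts (6): P1, P2, P3, P4, P5, P6
Negated (eliminate): ~P1, ~P4, ~P5, ~P6
Remaining disjuncts: P2, P3
Count = 6 - 4 = 2

2


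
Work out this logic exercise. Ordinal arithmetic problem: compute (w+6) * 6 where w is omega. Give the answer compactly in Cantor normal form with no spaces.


Compute (w+6) * 6.
Ordinal * is associative and left-distributive over +, but NOT commutative; for finite n>1, n*w = w but w*n stays w*n.
(w+6) * 6 = (w+6) repeated 6 times. Each intermediate +6 is absorbed by the following w; only the last survives: w*6+6.
Result = w*6+6

w*6+6


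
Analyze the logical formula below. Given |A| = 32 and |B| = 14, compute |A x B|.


The Cartesian product A x B contains all ordered pairs (a, b).
|A x B| = |A| * |B| = 32 * 14 = 448

448


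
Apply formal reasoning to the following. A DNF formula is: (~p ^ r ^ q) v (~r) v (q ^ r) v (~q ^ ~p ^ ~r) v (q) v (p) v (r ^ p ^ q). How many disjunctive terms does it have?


A DNF formula is a disjunction of terms (conjunctions).
Terms are separated by v.
Counting the disjuncts: 7 terms.

7


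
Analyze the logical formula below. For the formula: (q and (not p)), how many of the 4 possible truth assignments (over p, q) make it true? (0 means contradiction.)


Check all 4 assignments:
p=0, q=0: 0
p=0, q=1: 1
p=1, q=0: 0
p=1, q=1: 0
Count of True = 1

1


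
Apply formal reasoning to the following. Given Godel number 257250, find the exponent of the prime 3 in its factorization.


Factorize 257250 by dividing by 3 repeatedly.
Division steps: 3 divides 257250 exactly 1 time(s).
Exponent of 3 = 1

1


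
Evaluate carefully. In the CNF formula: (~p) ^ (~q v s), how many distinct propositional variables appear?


Identify each variable that appears in the formula.
Variables found: p, q, s
Count = 3

3


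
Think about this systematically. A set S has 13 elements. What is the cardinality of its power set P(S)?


The power set of a set with n elements has 2^n elements.
|P(S)| = 2^13 = 8192

8192


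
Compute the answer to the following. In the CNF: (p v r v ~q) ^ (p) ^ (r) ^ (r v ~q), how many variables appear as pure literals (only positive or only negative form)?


Check each variable for pure literal status:
p: pure positive
q: pure negative
r: pure positive
Pure literal count = 3

3


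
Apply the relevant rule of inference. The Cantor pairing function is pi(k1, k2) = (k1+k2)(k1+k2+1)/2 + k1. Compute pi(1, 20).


k1 + k2 = 21
(k1+k2)(k1+k2+1)/2 = 21 * 22 / 2 = 231
pi = 231 + 1 = 232

232


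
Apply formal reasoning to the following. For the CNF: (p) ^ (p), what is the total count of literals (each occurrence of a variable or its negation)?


Counting literals in each clause:
Clause 1: 1 literal(s)
Clause 2: 1 literal(s)
Total = 2

2


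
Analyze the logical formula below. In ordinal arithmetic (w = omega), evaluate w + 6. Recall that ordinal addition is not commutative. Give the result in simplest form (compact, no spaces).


Compute w + 6.
Ordinal + is associative but NOT commutative; for finite n>0, n + w = w but w + n stays w+n.
w + 6 is already in normal form (a successor ordinal beyond w).
Result = w+6

w+6


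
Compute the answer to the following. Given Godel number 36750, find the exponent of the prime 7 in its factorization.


Factorize 36750 by dividing by 7 repeatedly.
Division steps: 7 divides 36750 exactly 2 time(s).
Exponent of 7 = 2

2


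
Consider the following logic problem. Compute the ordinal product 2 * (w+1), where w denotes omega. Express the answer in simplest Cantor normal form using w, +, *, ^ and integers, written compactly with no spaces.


Compute 2 * (w+1).
Ordinal * is associative and left-distributive over +, but NOT commutative; for finite n>1, n*w = w but w*n stays w*n.
By left-distributivity: 2 * (w+1) = 2*w + 2*1 = w + 2 = w+2.
Result = w+2

w+2


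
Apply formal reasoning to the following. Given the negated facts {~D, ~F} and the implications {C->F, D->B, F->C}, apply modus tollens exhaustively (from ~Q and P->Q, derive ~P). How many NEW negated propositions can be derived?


Initial negated facts: {~D, ~F}
Apply modus tollens to closure:
  ~F and C->F  =>  ~C
Final negated: {~C, ~D, ~F}
New negations: {~C}
Count = 1

1


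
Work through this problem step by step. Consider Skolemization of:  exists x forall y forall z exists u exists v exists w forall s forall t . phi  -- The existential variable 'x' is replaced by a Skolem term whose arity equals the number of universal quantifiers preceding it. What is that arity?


Quantifier prefix: exists x forall y forall z exists u exists v exists w forall s forall t
'x' is existentially quantified at position 1.
No universal quantifiers precede it.
Skolem function arity = 0 (a Skolem constant)

0


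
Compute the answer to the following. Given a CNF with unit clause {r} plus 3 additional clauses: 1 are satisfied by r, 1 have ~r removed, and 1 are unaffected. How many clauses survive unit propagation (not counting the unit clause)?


Satisfied (removed): 1
Shortened (remain): 1
Unchanged (remain): 1
Remaining = 1 + 1 = 2

2


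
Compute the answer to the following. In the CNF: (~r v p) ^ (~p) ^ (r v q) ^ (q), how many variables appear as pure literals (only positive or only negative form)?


Check each variable for pure literal status:
p: mixed (not pure)
q: pure positive
r: mixed (not pure)
Pure literal count = 1

1


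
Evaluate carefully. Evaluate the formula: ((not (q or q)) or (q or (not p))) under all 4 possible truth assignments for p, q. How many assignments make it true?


Check all 4 assignments:
p=0, q=0: 1
p=0, q=1: 1
p=1, q=0: 1
p=1, q=1: 1
Count of True = 4

4


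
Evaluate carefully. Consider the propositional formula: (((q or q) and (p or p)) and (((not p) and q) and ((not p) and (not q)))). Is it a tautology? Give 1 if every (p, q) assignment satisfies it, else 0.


Check all 4 assignments:
p=0, q=0: 0
p=0, q=1: 0
p=1, q=0: 0
p=1, q=1: 0
Satisfying count = 0/4.
Tautology iff count = 4: no.

0


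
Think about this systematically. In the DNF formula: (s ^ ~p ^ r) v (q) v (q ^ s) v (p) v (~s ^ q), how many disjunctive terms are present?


A DNF formula is a disjunction of terms (conjunctions).
Terms are separated by v.
Counting the disjuncts: 5 terms.

5


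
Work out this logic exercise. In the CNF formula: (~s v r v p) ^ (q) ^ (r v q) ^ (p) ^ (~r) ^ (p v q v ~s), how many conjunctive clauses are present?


A CNF formula is a conjunction of clauses.
Clauses are separated by ^.
Counting the conjuncts: 6 clauses.

6


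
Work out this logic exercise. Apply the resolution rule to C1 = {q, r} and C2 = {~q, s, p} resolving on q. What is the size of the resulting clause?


Remove q from C1 and ~q from C2.
C1 remainder: {r}
C2 remainder: {s, p}
Union (resolvent): {p, r, s}
Resolvent has 3 literal(s).

3


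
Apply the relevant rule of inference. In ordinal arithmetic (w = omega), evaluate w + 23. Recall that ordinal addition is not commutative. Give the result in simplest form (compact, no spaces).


Compute w + 23.
Ordinal + is associative but NOT commutative; for finite n>0, n + w = w but w + n stays w+n.
w + 23 is already in normal form (a successor ordinal beyond w).
Result = w+23

w+23


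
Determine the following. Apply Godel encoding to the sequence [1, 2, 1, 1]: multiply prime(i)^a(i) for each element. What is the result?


Encode each element as an exponent of the corresponding prime:
  2^1 = 2
  3^2 = 9
  5^1 = 5
  7^1 = 7
Product = 2 * 9 * 5 * 7 = 630

630


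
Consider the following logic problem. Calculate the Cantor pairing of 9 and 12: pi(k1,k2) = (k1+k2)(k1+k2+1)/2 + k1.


k1 + k2 = 21
(k1+k2)(k1+k2+1)/2 = 21 * 22 / 2 = 231
pi = 231 + 9 = 240

240


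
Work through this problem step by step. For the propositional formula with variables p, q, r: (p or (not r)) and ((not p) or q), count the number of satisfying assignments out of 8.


Evaluate all 8 assignments for p, q, r:
p=0, q=0, r=0: 1
p=0, q=0, r=1: 0
p=0, q=1, r=0: 1
p=0, q=1, r=1: 0
p=1, q=0, r=0: 0
p=1, q=0, r=1: 0
p=1, q=1, r=0: 1
p=1, q=1, r=1: 1
Satisfying count = 4

4


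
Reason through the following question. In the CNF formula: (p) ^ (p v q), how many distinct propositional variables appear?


Identify each variable that appears in the formula.
Variables found: p, q
Count = 2

2


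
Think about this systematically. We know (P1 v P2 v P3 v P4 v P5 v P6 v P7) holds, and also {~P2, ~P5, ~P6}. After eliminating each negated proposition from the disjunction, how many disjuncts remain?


Original disjuncts (7): P1, P2, P3, P4, P5, P6, P7
Negated (eliminate): ~P2, ~P5, ~P6
Remaining disjuncts: P1, P3, P4, P7
Count = 7 - 3 = 4

4


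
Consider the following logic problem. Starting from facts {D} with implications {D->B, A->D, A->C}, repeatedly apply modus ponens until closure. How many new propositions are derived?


Initial facts: {D}
Apply modus ponens to closure:
  D and D->B  =>  B
Final known: {B, D}
New propositions: {B}
Count = 1

1


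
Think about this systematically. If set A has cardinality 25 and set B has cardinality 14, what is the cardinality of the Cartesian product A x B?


The Cartesian product A x B contains all ordered pairs (a, b).
|A x B| = |A| * |B| = 25 * 14 = 350

350


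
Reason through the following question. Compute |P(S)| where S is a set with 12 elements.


The power set of a set with n elements has 2^n elements.
|P(S)| = 2^12 = 4096

4096


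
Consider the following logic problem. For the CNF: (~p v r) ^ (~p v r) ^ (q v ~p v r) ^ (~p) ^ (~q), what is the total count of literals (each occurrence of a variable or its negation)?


Counting literals in each clause:
Clause 1: 2 literal(s)
Clause 2: 2 literal(s)
Clause 3: 3 literal(s)
Clause 4: 1 literal(s)
Clause 5: 1 literal(s)
Total = 9

9


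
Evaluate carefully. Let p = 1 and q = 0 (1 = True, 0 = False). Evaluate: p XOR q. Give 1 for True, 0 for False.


p = 1, q = 0
Operation: p XOR q
Evaluate: 1 XOR 0 = 1

1


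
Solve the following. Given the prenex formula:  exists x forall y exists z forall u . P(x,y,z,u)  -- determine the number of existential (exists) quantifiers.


Quantifier prefix: exists x forall y exists z forall u
Mark each quantifier type:
  E U E U
Universal count = 2, Existential count = 2
Asked for existential (exists) quantifiers: 2

2


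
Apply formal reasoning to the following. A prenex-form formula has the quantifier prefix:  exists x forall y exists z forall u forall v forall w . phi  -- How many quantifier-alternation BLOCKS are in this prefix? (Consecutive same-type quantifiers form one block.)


Quantifier-type sequence: E A E A A A  (A=forall, E=exists)
Group into maximal same-type runs:
  Ex1 | Ax1 | Ex1 | Ax3
Number of blocks = 4

4


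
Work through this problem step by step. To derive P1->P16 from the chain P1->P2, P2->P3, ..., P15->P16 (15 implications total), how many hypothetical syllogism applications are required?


With 15 implications in a chain connecting 16 propositions:
P1->P2, P2->P3, ..., P15->P16
Steps needed = (number of implications) - 1 = 15 - 1 = 14

14


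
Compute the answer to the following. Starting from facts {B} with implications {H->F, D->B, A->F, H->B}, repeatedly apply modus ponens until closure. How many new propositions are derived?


Initial facts: {B}
Apply modus ponens to closure:
  (no implication fires)
Final known: {B}
New propositions: {(none)}
Count = 0

0


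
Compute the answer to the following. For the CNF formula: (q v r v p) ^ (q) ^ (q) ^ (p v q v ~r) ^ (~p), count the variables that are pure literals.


Check each variable for pure literal status:
p: mixed (not pure)
q: pure positive
r: mixed (not pure)
Pure literal count = 1

1


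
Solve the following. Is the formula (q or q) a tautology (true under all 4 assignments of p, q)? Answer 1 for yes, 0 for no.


Check all 4 assignments:
p=0, q=0: 0
p=0, q=1: 1
p=1, q=0: 0
p=1, q=1: 1
Satisfying count = 2/4.
Tautology iff count = 4: no.

0


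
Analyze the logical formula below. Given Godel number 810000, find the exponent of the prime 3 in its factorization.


Factorize 810000 by dividing by 3 repeatedly.
Division steps: 3 divides 810000 exactly 4 time(s).
Exponent of 3 = 4

4


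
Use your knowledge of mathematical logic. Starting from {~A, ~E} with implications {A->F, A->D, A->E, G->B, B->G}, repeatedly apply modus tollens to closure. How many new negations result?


Initial negated facts: {~A, ~E}
Apply modus tollens to closure:
  (no implication fires)
Final negated: {~A, ~E}
New negations: {(none)}
Count = 0

0


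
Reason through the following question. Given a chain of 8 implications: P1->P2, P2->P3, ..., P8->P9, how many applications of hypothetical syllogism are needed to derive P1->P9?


With 8 implications in a chain connecting 9 propositions:
P1->P2, P2->P3, ..., P8->P9
Steps needed = (number of implications) - 1 = 8 - 1 = 7

7


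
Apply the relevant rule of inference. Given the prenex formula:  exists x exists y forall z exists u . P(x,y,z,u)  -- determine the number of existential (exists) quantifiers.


Quantifier prefix: exists x exists y forall z exists u
Mark each quantifier type:
  E E U E
Universal count = 1, Existential count = 3
Asked for existential (exists) quantifiers: 3

3


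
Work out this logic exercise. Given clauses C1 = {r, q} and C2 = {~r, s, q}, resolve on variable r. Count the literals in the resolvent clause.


Remove r from C1 and ~r from C2.
C1 remainder: {q}
C2 remainder: {s, q}
Union (resolvent): {q, s}
Resolvent has 2 literal(s).

2


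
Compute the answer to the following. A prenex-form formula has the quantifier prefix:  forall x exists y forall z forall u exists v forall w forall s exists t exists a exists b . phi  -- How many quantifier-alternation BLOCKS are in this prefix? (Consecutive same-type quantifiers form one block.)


Quantifier-type sequence: A E A A E A A E E E  (A=forall, E=exists)
Group into maximal same-type runs:
  Ax1 | Ex1 | Ax2 | Ex1 | Ax2 | Ex3
Number of blocks = 6

6


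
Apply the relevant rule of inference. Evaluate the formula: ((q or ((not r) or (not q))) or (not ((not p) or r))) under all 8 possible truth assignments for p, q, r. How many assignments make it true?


Check all 8 assignments:
p=0, q=0, r=0: 1
p=0, q=0, r=1: 1
p=0, q=1, r=0: 1
p=0, q=1, r=1: 1
p=1, q=0, r=0: 1
p=1, q=0, r=1: 1
p=1, q=1, r=0: 1
p=1, q=1, r=1: 1
Count of True = 8

8


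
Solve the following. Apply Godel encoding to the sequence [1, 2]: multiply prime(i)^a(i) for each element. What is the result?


Encode each element as an exponent of the corresponding prime:
  2^1 = 2
  3^2 = 9
Product = 2 * 9 = 18

18


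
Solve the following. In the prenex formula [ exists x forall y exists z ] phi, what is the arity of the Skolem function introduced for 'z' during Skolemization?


Quantifier prefix: exists x forall y exists z
'z' is existentially quantified at position 3.
Universal variables preceding it: y
Skolem function arity = 1

1


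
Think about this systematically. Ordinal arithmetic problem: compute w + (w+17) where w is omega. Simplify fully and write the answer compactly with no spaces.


Compute w + (w+17).
Ordinal + is associative but NOT commutative; for finite n>0, n + w = w but w + n stays w+n.
w + (w+17) = (w+w) + 17 = w*2+17.
Result = w*2+17

w*2+17


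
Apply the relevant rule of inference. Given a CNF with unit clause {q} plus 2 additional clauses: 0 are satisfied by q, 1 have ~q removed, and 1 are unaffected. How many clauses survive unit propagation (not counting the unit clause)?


Satisfied (removed): 0
Shortened (remain): 1
Unchanged (remain): 1
Remaining = 1 + 1 = 2

2


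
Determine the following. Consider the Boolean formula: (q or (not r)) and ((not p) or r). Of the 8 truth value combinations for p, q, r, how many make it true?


Evaluate all 8 assignments for p, q, r:
p=0, q=0, r=0: 1
p=0, q=0, r=1: 0
p=0, q=1, r=0: 1
p=0, q=1, r=1: 1
p=1, q=0, r=0: 0
p=1, q=0, r=1: 0
p=1, q=1, r=0: 0
p=1, q=1, r=1: 1
Satisfying count = 4

4


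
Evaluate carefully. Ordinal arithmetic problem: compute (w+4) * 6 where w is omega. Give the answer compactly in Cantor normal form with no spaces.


Compute (w+4) * 6.
Ordinal * is associative and left-distributive over +, but NOT commutative; for finite n>1, n*w = w but w*n stays w*n.
(w+4) * 6 = (w+4) repeated 6 times. Each intermediate +4 is absorbed by the following w; only the last survives: w*6+4.
Result = w*6+4

w*6+4


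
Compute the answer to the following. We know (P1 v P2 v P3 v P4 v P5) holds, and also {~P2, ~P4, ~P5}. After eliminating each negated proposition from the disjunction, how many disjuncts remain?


Original disjuncts (5): P1, P2, P3, P4, P5
Negated (eliminate): ~P2, ~P4, ~P5
Remaining disjuncts: P1, P3
Count = 5 - 3 = 2

2


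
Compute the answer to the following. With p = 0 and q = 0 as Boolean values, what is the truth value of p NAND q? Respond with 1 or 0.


p = 0, q = 0
Operation: p NAND q
Evaluate: 0 NAND 0 = 1

1


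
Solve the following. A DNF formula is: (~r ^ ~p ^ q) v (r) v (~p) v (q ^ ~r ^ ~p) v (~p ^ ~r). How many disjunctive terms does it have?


A DNF formula is a disjunction of terms (conjunctions).
Terms are separated by v.
Counting the disjuncts: 5 terms.

5


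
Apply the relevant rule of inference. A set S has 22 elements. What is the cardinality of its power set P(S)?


The power set of a set with n elements has 2^n elements.
|P(S)| = 2^22 = 4194304

4194304


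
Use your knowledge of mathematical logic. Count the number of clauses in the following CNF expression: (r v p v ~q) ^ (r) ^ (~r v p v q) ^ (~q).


A CNF formula is a conjunction of clauses.
Clauses are separated by ^.
Counting the conjuncts: 4 clauses.

4


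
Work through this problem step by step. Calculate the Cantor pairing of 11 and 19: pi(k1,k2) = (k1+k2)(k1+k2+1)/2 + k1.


k1 + k2 = 30
(k1+k2)(k1+k2+1)/2 = 30 * 31 / 2 = 465
pi = 465 + 11 = 476

476


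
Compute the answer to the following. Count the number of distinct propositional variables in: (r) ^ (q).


Identify each variable that appears in the formula.
Variables found: q, r
Count = 2

2


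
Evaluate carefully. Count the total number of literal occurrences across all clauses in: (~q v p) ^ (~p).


Counting literals in each clause:
Clause 1: 2 literal(s)
Clause 2: 1 literal(s)
Total = 3

3


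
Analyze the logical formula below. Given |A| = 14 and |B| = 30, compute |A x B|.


The Cartesian product A x B contains all ordered pairs (a, b).
|A x B| = |A| * |B| = 14 * 30 = 420

420


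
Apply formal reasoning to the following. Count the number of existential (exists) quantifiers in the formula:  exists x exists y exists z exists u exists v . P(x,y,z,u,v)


Quantifier prefix: exists x exists y exists z exists u exists v
Mark each quantifier type:
  E E E E E
Universal count = 0, Existential count = 5
Asked for existential (exists) quantifiers: 5

5


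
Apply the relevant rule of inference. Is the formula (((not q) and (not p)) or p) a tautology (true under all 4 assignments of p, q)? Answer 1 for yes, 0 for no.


Check all 4 assignments:
p=0, q=0: 1
p=0, q=1: 0
p=1, q=0: 1
p=1, q=1: 1
Satisfying count = 3/4.
Tautology iff count = 4: no.

0


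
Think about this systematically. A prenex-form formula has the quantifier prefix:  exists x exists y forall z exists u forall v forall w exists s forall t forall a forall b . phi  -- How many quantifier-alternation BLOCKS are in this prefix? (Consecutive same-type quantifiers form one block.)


Quantifier-type sequence: E E A E A A E A A A  (A=forall, E=exists)
Group into maximal same-type runs:
  Ex2 | Ax1 | Ex1 | Ax2 | Ex1 | Ax3
Number of blocks = 6

6
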